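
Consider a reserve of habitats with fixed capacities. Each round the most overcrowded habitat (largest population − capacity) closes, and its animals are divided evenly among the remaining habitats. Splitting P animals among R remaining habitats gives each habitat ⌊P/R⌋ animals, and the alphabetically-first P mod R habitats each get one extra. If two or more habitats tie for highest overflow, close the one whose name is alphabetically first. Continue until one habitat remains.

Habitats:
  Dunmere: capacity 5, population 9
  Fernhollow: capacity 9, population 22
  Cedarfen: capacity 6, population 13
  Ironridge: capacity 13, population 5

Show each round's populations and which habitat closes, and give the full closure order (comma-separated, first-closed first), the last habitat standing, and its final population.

Round 1: Cedarfen=13 Dunmere=9 Fernhollow=22 Ironridge=5 → close Fernhollow (overflow 13)
  22÷3 = 7 each, +1 to first 1
Round 2: Cedarfen=21 Dunmere=16 Ironridge=12 → close Cedarfen (overflow 15)
  21÷2 = 10 each, +1 to first 1
Round 3: Dunmere=27 Ironridge=22 → close Dunmere (overflow 22)
  27÷1 = 27 each, +1 to first 0

Closure order: Fernhollow, Cedarfen, Dunmere
Last habitat: Ironridge with 49 animals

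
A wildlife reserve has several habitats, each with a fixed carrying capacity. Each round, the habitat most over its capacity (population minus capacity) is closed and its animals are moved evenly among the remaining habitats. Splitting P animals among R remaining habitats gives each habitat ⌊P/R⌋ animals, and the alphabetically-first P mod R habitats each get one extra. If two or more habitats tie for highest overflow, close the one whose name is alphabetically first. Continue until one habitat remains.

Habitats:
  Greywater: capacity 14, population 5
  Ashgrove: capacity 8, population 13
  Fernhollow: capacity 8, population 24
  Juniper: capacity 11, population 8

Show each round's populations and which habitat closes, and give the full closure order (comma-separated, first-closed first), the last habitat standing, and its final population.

Closure order: Fernhollow, Ashgrove, Juniper
Last habitat: Greywater with 50 animals

Round 1: Ashgrove=13 Fernhollow=24 Greywater=5 Juniper=8 → close Fernhollow (overflow 16)
  24÷3 = 8 each, +1 to first 0
Round 2: Ashgrove=21 Greywater=13 Juniper=16 → close Ashgrove (overflow 13)
  21÷2 = 10 each, +1 to first 1
Round 3: Greywater=24 Juniper=26 → close Juniper (overflow 15)
  26÷1 = 26 each, +1 to first 0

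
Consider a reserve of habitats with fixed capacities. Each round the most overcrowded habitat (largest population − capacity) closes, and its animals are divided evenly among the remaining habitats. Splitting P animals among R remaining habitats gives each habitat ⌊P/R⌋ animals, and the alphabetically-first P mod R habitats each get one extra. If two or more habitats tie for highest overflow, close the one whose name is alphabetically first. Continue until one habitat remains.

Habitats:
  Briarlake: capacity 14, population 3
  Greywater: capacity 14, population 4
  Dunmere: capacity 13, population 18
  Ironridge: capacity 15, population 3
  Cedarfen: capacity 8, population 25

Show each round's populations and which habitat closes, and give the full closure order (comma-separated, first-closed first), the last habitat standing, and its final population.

Round 1: Briarlake=3 Cedarfen=25 Dunmere=18 Greywater=4 Ironridge=3 → close Cedarfen (overflow 17)
  25÷4 = 6 each, +1 to first 1
Round 2: Briarlake=10 Dunmere=24 Greywater=10 Ironridge=9 → close Dunmere (overflow 11)
  24÷3 = 8 each, +1 to first 0
Round 3: Briarlake=18 Greywater=18 Ironridge=17 → close Briarlake (overflow 4)
  18÷2 = 9 each, +1 to first 0
Round 4: Greywater=27 Ironridge=26 → close Greywater (overflow 13)
  27÷1 = 27 each, +1 to first 0

Closure order: Cedarfen, Dunmere, Briarlake, Greywater
Last habitat: Ironridge with 53 animals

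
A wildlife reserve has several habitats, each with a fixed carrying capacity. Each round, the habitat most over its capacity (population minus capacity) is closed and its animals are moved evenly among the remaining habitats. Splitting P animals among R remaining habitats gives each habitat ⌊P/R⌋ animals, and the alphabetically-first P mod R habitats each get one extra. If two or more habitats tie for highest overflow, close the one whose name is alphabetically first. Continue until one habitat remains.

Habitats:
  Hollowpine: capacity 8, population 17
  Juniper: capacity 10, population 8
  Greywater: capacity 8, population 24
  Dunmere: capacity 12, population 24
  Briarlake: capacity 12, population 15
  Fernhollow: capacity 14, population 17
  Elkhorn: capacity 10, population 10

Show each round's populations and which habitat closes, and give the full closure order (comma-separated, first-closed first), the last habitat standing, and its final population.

Round 1: Briarlake=15 Dunmere=24 Elkhorn=10 Fernhollow=17 Greywater=24 Hollowpine=17 Juniper=8 → close Greywater (overflow 16)
  24÷6 = 4 each, +1 to first 0
Round 2: Briarlake=19 Dunmere=28 Elkhorn=14 Fernhollow=21 Hollowpine=21 Juniper=12 → close Dunmere (overflow 16)
  28÷5 = 5 each, +1 to first 3
Round 3: Briarlake=25 Elkhorn=20 Fernhollow=27 Hollowpine=26 Juniper=17 → close Hollowpine (overflow 18)
  26÷4 = 6 each, +1 to first 2
Round 4: Briarlake=32 Elkhorn=27 Fernhollow=33 Juniper=23 → close Briarlake (overflow 20)
  32÷3 = 10 each, +1 to first 2
Round 5: Elkhorn=38 Fernhollow=44 Juniper=33 → close Fernhollow (overflow 30)
  44÷2 = 22 each, +1 to first 0
Round 6: Elkhorn=60 Juniper=55 → close Elkhorn (overflow 50)
  60÷1 = 60 each, +1 to first 0

Closure order: Greywater, Dunmere, Hollowpine, Briarlake, Fernhollow, Elkhorn
Last habitat: Juniper with 115 animals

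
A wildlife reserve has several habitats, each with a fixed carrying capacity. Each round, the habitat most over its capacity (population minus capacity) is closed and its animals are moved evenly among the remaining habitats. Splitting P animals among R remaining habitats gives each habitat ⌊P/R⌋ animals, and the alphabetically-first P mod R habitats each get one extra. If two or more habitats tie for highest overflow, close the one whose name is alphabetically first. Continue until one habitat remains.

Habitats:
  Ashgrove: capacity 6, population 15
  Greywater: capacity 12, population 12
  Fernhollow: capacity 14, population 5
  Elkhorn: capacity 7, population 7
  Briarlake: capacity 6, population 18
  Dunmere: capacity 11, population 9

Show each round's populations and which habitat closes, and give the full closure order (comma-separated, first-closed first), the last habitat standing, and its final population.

Closure order: Briarlake, Ashgrove, Elkhorn, Dunmere, Greywater
Last habitat: Fernhollow with 66 animals

Round 1: Ashgrove=15 Briarlake=18 Dunmere=9 Elkhorn=7 Fernhollow=5 Greywater=12 → close Briarlake (overflow 12)
  18÷5 = 3 each, +1 to first 3
Round 2: Ashgrove=19 Dunmere=13 Elkhorn=11 Fernhollow=8 Greywater=15 → close Ashgrove (overflow 13)
  19÷4 = 4 each, +1 to first 3
Round 3: Dunmere=18 Elkhorn=16 Fernhollow=13 Greywater=19 → close Elkhorn (overflow 9)
  16÷3 = 5 each, +1 to first 1
Round 4: Dunmere=24 Fernhollow=18 Greywater=24 → close Dunmere (overflow 13)
  24÷2 = 12 each, +1 to first 0
Round 5: Fernhollow=30 Greywater=36 → close Greywater (overflow 24)
  36÷1 = 36 each, +1 to first 0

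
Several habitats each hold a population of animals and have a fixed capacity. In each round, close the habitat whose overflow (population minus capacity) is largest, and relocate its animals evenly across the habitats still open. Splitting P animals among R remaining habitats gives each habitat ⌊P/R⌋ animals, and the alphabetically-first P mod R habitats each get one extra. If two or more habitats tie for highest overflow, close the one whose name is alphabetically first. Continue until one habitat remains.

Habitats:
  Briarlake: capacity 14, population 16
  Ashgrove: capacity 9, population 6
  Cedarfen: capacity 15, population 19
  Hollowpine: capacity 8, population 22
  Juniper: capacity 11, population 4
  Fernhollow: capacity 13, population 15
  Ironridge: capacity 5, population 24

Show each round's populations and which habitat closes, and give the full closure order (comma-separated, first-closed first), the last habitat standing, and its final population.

Round 1: Ashgrove=6 Briarlake=16 Cedarfen=19 Fernhollow=15 Hollowpine=22 Ironridge=24 Juniper=4 → close Ironridge (overflow 19)
  24÷6 = 4 each, +1 to first 0
Round 2: Ashgrove=10 Briarlake=20 Cedarfen=23 Fernhollow=19 Hollowpine=26 Juniper=8 → close Hollowpine (overflow 18)
  26÷5 = 5 each, +1 to first 1
Round 3: Ashgrove=16 Briarlake=25 Cedarfen=28 Fernhollow=24 Juniper=13 → close Cedarfen (overflow 13)
  28÷4 = 7 each, +1 to first 0
Round 4: Ashgrove=23 Briarlake=32 Fernhollow=31 Juniper=20 → close Briarlake (overflow 18)
  32÷3 = 10 each, +1 to first 2
Round 5: Ashgrove=34 Fernhollow=42 Juniper=30 → close Fernhollow (overflow 29)
  42÷2 = 21 each, +1 to first 0
Round 6: Ashgrove=55 Juniper=51 → close Ashgrove (overflow 46)
  55÷1 = 55 each, +1 to first 0

Closure order: Ironridge, Hollowpine, Cedarfen, Briarlake, Fernhollow, Ashgrove
Last habitat: Juniper with 106 animals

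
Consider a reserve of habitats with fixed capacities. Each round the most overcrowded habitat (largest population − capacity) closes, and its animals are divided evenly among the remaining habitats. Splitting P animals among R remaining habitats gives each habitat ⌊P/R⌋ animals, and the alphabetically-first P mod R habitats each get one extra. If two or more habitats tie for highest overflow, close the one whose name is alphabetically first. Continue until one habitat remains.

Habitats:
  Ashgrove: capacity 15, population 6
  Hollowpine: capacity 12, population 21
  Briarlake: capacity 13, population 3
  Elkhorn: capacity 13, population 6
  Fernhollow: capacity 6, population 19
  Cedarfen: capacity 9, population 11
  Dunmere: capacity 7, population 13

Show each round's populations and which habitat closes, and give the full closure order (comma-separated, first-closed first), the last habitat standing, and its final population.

Closure order: Fernhollow, Hollowpine, Dunmere, Cedarfen, Ashgrove, Elkhorn
Last habitat: Briarlake with 79 animals

Round 1: Ashgrove=6 Briarlake=3 Cedarfen=11 Dunmere=13 Elkhorn=6 Fernhollow=19 Hollowpine=21 → close Fernhollow (overflow 13)
  19÷6 = 3 each, +1 to first 1
Round 2: Ashgrove=10 Briarlake=6 Cedarfen=14 Dunmere=16 Elkhorn=9 Hollowpine=24 → close Hollowpine (overflow 12)
  24÷5 = 4 each, +1 to first 4
Round 3: Ashgrove=15 Briarlake=11 Cedarfen=19 Dunmere=21 Elkhorn=13 → close Dunmere (overflow 14)
  21÷4 = 5 each, +1 to first 1
Round 4: Ashgrove=21 Briarlake=16 Cedarfen=24 Elkhorn=18 → close Cedarfen (overflow 15)
  24÷3 = 8 each, +1 to first 0
Round 5: Ashgrove=29 Briarlake=24 Elkhorn=26 → close Ashgrove (overflow 14)
  29÷2 = 14 each, +1 to first 1
Round 6: Briarlake=39 Elkhorn=40 → close Elkhorn (overflow 27)
  40÷1 = 40 each, +1 to first 0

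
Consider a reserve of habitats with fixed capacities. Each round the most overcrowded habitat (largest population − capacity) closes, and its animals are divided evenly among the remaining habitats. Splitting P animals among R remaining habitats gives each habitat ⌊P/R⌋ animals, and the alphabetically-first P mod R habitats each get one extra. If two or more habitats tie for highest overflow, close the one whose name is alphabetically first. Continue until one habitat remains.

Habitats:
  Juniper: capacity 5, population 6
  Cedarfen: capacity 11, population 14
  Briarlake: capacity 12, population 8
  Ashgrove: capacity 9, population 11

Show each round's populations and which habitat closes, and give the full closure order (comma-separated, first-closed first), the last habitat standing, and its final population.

Closure order: Cedarfen, Ashgrove, Juniper
Last habitat: Briarlake with 39 animals

Round 1: Ashgrove=11 Briarlake=8 Cedarfen=14 Juniper=6 → close Cedarfen (overflow 3)
  14÷3 = 4 each, +1 to first 2
Round 2: Ashgrove=16 Briarlake=13 Juniper=10 → close Ashgrove (overflow 7)
  16÷2 = 8 each, +1 to first 0
Round 3: Briarlake=21 Juniper=18 → close Juniper (overflow 13)
  18÷1 = 18 each, +1 to first 0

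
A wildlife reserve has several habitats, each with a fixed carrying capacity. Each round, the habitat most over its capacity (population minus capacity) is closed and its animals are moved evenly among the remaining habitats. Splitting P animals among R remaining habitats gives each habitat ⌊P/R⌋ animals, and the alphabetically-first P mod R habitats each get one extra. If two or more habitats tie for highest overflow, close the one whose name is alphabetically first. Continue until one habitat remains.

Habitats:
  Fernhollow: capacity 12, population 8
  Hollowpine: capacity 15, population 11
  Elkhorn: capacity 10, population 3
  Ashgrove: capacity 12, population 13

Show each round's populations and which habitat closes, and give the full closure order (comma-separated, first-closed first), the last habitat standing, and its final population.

Round 1: Ashgrove=13 Elkhorn=3 Fernhollow=8 Hollowpine=11 → close Ashgrove (overflow 1)
  13÷3 = 4 each, +1 to first 1
Round 2: Elkhorn=8 Fernhollow=12 Hollowpine=15 → close Fernhollow (overflow 0)
  12÷2 = 6 each, +1 to first 0
Round 3: Elkhorn=14 Hollowpine=21 → close Hollowpine (overflow 6)
  21÷1 = 21 each, +1 to first 0

Closure order: Ashgrove, Fernhollow, Hollowpine
Last habitat: Elkhorn with 35 animals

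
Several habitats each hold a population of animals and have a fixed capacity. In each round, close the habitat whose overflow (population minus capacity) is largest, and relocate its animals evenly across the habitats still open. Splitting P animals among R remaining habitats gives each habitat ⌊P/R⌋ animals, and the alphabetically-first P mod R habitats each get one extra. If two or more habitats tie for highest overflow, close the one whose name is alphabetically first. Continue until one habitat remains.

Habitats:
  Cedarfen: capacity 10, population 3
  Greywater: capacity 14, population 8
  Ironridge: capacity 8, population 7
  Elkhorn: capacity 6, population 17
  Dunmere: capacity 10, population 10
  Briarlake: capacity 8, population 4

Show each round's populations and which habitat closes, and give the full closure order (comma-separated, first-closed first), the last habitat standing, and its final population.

Closure order: Elkhorn, Dunmere, Ironridge, Briarlake, Cedarfen
Last habitat: Greywater with 49 animals

Round 1: Briarlake=4 Cedarfen=3 Dunmere=10 Elkhorn=17 Greywater=8 Ironridge=7 → close Elkhorn (overflow 11)
  17÷5 = 3 each, +1 to first 2
Round 2: Briarlake=8 Cedarfen=7 Dunmere=13 Greywater=11 Ironridge=10 → close Dunmere (overflow 3)
  13÷4 = 3 each, +1 to first 1
Round 3: Briarlake=12 Cedarfen=10 Greywater=14 Ironridge=13 → close Ironridge (overflow 5)
  13÷3 = 4 each, +1 to first 1
Round 4: Briarlake=17 Cedarfen=14 Greywater=18 → close Briarlake (overflow 9)
  17÷2 = 8 each, +1 to first 1
Round 5: Cedarfen=23 Greywater=26 → close Cedarfen (overflow 13)
  23÷1 = 23 each, +1 to first 0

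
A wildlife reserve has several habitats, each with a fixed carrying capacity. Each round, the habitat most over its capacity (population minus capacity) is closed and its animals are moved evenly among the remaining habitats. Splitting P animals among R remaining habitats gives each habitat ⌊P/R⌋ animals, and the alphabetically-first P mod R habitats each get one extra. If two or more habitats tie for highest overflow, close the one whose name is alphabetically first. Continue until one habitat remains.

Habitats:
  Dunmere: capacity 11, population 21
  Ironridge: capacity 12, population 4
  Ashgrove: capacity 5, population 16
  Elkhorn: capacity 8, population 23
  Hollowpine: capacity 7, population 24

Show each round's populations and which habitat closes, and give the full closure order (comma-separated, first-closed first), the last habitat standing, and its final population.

Closure order: Hollowpine, Elkhorn, Ashgrove, Dunmere
Last habitat: Ironridge with 88 animals

Round 1: Ashgrove=16 Dunmere=21 Elkhorn=23 Hollowpine=24 Ironridge=4 → close Hollowpine (overflow 17)
  24÷4 = 6 each, +1 to first 0
Round 2: Ashgrove=22 Dunmere=27 Elkhorn=29 Ironridge=10 → close Elkhorn (overflow 21)
  29÷3 = 9 each, +1 to first 2
Round 3: Ashgrove=32 Dunmere=37 Ironridge=19 → close Ashgrove (overflow 27)
  32÷2 = 16 each, +1 to first 0
Round 4: Dunmere=53 Ironridge=35 → close Dunmere (overflow 42)
  53÷1 = 53 each, +1 to first 0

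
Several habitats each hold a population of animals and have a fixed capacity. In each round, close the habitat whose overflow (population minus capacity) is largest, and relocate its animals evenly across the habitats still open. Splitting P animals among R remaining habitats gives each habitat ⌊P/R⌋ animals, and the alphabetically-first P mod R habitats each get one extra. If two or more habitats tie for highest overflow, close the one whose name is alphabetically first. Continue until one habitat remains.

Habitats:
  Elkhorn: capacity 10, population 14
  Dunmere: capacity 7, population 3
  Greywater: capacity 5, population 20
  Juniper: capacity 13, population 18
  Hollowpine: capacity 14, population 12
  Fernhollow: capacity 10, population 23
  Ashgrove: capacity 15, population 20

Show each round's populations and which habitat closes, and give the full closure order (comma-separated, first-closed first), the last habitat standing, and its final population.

Round 1: Ashgrove=20 Dunmere=3 Elkhorn=14 Fernhollow=23 Greywater=20 Hollowpine=12 Juniper=18 → close Greywater (overflow 15)
  20÷6 = 3 each, +1 to first 2
Round 2: Ashgrove=24 Dunmere=7 Elkhorn=17 Fernhollow=26 Hollowpine=15 Juniper=21 → close Fernhollow (overflow 16)
  26÷5 = 5 each, +1 to first 1
Round 3: Ashgrove=30 Dunmere=12 Elkhorn=22 Hollowpine=20 Juniper=26 → close Ashgrove (overflow 15)
  30÷4 = 7 each, +1 to first 2
Round 4: Dunmere=20 Elkhorn=30 Hollowpine=27 Juniper=33 → close Elkhorn (overflow 20)
  30÷3 = 10 each, +1 to first 0
Round 5: Dunmere=30 Hollowpine=37 Juniper=43 → close Juniper (overflow 30)
  43÷2 = 21 each, +1 to first 1
Round 6: Dunmere=52 Hollowpine=58 → close Dunmere (overflow 45)
  52÷1 = 52 each, +1 to first 0

Closure order: Greywater, Fernhollow, Ashgrove, Elkhorn, Juniper, Dunmere
Last habitat: Hollowpine with 110 animals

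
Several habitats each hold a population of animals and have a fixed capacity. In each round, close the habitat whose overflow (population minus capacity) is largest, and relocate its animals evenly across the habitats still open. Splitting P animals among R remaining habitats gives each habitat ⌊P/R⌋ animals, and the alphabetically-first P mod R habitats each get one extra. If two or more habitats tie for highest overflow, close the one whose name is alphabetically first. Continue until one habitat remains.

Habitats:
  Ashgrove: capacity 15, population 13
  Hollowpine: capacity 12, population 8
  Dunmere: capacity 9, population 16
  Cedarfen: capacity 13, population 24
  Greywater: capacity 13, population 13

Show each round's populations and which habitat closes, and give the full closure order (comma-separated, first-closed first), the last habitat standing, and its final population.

Closure order: Cedarfen, Dunmere, Greywater, Ashgrove
Last habitat: Hollowpine with 74 animals

Round 1: Ashgrove=13 Cedarfen=24 Dunmere=16 Greywater=13 Hollowpine=8 → close Cedarfen (overflow 11)
  24÷4 = 6 each, +1 to first 0
Round 2: Ashgrove=19 Dunmere=22 Greywater=19 Hollowpine=14 → close Dunmere (overflow 13)
  22÷3 = 7 each, +1 to first 1
Round 3: Ashgrove=27 Greywater=26 Hollowpine=21 → close Greywater (overflow 13)
  26÷2 = 13 each, +1 to first 0
Round 4: Ashgrove=40 Hollowpine=34 → close Ashgrove (overflow 25)
  40÷1 = 40 each, +1 to first 0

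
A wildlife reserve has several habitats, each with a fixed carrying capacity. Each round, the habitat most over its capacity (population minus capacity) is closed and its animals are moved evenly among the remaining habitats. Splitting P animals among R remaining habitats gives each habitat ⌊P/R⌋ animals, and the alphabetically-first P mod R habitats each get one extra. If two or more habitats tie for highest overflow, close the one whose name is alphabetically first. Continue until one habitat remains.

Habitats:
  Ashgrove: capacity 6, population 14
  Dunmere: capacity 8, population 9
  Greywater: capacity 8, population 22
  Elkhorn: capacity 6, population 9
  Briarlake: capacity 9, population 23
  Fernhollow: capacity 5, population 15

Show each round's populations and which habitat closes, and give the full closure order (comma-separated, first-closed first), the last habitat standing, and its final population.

Round 1: Ashgrove=14 Briarlake=23 Dunmere=9 Elkhorn=9 Fernhollow=15 Greywater=22 → close Briarlake (overflow 14)
  23÷5 = 4 each, +1 to first 3
Round 2: Ashgrove=19 Dunmere=14 Elkhorn=14 Fernhollow=19 Greywater=26 → close Greywater (overflow 18)
  26÷4 = 6 each, +1 to first 2
Round 3: Ashgrove=26 Dunmere=21 Elkhorn=20 Fernhollow=25 → close Ashgrove (overflow 20)
  26÷3 = 8 each, +1 to first 2
Round 4: Dunmere=30 Elkhorn=29 Fernhollow=33 → close Fernhollow (overflow 28)
  33÷2 = 16 each, +1 to first 1
Round 5: Dunmere=47 Elkhorn=45 → close Dunmere (overflow 39)
  47÷1 = 47 each, +1 to first 0

Closure order: Briarlake, Greywater, Ashgrove, Fernhollow, Dunmere
Last habitat: Elkhorn with 92 animals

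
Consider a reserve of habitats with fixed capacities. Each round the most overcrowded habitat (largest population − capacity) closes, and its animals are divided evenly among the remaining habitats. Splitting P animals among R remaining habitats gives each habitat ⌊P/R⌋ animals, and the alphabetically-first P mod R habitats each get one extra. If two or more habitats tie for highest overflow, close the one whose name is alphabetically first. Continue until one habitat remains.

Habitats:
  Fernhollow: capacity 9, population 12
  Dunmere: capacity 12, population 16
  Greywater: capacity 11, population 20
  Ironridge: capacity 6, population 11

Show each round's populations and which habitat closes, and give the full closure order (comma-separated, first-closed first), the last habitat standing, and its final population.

Round 1: Dunmere=16 Fernhollow=12 Greywater=20 Ironridge=11 → close Greywater (overflow 9)
  20÷3 = 6 each, +1 to first 2
Round 2: Dunmere=23 Fernhollow=19 Ironridge=17 → close Dunmere (overflow 11)
  23÷2 = 11 each, +1 to first 1
Round 3: Fernhollow=31 Ironridge=28 → close Fernhollow (overflow 22)
  31÷1 = 31 each, +1 to first 0

Closure order: Greywater, Dunmere, Fernhollow
Last habitat: Ironridge with 59 animals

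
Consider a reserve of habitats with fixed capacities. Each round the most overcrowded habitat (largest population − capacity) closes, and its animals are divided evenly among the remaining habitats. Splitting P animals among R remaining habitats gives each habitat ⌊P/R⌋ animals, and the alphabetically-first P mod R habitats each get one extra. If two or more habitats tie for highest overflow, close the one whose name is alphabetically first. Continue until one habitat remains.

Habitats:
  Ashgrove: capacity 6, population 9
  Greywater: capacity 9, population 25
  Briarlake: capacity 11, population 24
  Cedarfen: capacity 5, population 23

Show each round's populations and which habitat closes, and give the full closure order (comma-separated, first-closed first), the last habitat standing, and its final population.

Closure order: Cedarfen, Greywater, Briarlake
Last habitat: Ashgrove with 81 animals

Round 1: Ashgrove=9 Briarlake=24 Cedarfen=23 Greywater=25 → close Cedarfen (overflow 18)
  23÷3 = 7 each, +1 to first 2
Round 2: Ashgrove=17 Briarlake=32 Greywater=32 → close Greywater (overflow 23)
  32÷2 = 16 each, +1 to first 0
Round 3: Ashgrove=33 Briarlake=48 → close Briarlake (overflow 37)
  48÷1 = 48 each, +1 to first 0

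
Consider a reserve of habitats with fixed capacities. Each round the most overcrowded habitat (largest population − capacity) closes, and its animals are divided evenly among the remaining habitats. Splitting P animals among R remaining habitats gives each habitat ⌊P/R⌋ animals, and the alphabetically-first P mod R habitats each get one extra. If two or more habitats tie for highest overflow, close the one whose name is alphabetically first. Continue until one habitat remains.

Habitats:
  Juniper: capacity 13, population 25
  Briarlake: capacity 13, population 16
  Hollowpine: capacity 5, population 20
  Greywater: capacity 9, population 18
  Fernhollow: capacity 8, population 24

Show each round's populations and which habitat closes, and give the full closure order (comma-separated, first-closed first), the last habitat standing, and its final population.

Closure order: Fernhollow, Hollowpine, Juniper, Greywater
Last habitat: Briarlake with 103 animals

Round 1: Briarlake=16 Fernhollow=24 Greywater=18 Hollowpine=20 Juniper=25 → close Fernhollow (overflow 16)
  24÷4 = 6 each, +1 to first 0
Round 2: Briarlake=22 Greywater=24 Hollowpine=26 Juniper=31 → close Hollowpine (overflow 21)
  26÷3 = 8 each, +1 to first 2
Round 3: Briarlake=31 Greywater=33 Juniper=39 → close Juniper (overflow 26)
  39÷2 = 19 each, +1 to first 1
Round 4: Briarlake=51 Greywater=52 → close Greywater (overflow 43)
  52÷1 = 52 each, +1 to first 0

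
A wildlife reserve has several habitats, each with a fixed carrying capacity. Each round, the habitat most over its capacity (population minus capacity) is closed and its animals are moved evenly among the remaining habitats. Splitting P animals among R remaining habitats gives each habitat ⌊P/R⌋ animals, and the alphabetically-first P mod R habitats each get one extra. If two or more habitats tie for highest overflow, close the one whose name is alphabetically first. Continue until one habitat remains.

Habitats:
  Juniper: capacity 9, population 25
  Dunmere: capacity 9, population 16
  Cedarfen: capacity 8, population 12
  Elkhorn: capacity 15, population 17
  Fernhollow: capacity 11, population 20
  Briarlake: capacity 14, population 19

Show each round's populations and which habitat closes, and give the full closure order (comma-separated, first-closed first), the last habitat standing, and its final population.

Round 1: Briarlake=19 Cedarfen=12 Dunmere=16 Elkhorn=17 Fernhollow=20 Juniper=25 → close Juniper (overflow 16)
  25÷5 = 5 each, +1 to first 0
Round 2: Briarlake=24 Cedarfen=17 Dunmere=21 Elkhorn=22 Fernhollow=25 → close Fernhollow (overflow 14)
  25÷4 = 6 each, +1 to first 1
Round 3: Briarlake=31 Cedarfen=23 Dunmere=27 Elkhorn=28 → close Dunmere (overflow 18)
  27÷3 = 9 each, +1 to first 0
Round 4: Briarlake=40 Cedarfen=32 Elkhorn=37 → close Briarlake (overflow 26)
  40÷2 = 20 each, +1 to first 0
Round 5: Cedarfen=52 Elkhorn=57 → close Cedarfen (overflow 44)
  52÷1 = 52 each, +1 to first 0

Closure order: Juniper, Fernhollow, Dunmere, Briarlake, Cedarfen
Last habitat: Elkhorn with 109 animals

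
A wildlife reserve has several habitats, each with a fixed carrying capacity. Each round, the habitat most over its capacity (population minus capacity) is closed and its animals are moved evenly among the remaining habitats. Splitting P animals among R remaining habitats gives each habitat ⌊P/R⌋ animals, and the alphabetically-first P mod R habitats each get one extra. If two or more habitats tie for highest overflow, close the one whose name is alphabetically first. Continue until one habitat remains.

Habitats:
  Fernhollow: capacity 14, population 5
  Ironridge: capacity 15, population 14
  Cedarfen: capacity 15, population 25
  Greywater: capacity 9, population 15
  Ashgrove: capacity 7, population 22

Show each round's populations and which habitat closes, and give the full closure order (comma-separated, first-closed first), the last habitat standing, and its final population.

Round 1: Ashgrove=22 Cedarfen=25 Fernhollow=5 Greywater=15 Ironridge=14 → close Ashgrove (overflow 15)
  22÷4 = 5 each, +1 to first 2
Round 2: Cedarfen=31 Fernhollow=11 Greywater=20 Ironridge=19 → close Cedarfen (overflow 16)
  31÷3 = 10 each, +1 to first 1
Round 3: Fernhollow=22 Greywater=30 Ironridge=29 → close Greywater (overflow 21)
  30÷2 = 15 each, +1 to first 0
Round 4: Fernhollow=37 Ironridge=44 → close Ironridge (overflow 29)
  44÷1 = 44 each, +1 to first 0

Closure order: Ashgrove, Cedarfen, Greywater, Ironridge
Last habitat: Fernhollow with 81 animals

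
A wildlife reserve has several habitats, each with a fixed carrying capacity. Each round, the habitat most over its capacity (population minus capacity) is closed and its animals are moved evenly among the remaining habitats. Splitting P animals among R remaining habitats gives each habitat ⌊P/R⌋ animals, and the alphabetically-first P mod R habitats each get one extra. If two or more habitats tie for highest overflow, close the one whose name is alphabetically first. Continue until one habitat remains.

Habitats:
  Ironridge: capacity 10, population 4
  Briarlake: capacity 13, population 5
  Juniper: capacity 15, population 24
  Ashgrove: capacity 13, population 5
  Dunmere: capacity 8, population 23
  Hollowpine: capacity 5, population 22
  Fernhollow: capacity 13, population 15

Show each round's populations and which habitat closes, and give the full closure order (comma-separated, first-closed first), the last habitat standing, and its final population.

Round 1: Ashgrove=5 Briarlake=5 Dunmere=23 Fernhollow=15 Hollowpine=22 Ironridge=4 Juniper=24 → close Hollowpine (overflow 17)
  22÷6 = 3 each, +1 to first 4
Round 2: Ashgrove=9 Briarlake=9 Dunmere=27 Fernhollow=19 Ironridge=7 Juniper=27 → close Dunmere (overflow 19)
  27÷5 = 5 each, +1 to first 2
Round 3: Ashgrove=15 Briarlake=15 Fernhollow=24 Ironridge=12 Juniper=32 → close Juniper (overflow 17)
  32÷4 = 8 each, +1 to first 0
Round 4: Ashgrove=23 Briarlake=23 Fernhollow=32 Ironridge=20 → close Fernhollow (overflow 19)
  32÷3 = 10 each, +1 to first 2
Round 5: Ashgrove=34 Briarlake=34 Ironridge=30 → close Ashgrove (overflow 21)
  34÷2 = 17 each, +1 to first 0
Round 6: Briarlake=51 Ironridge=47 → close Briarlake (overflow 38)
  51÷1 = 51 each, +1 to first 0

Closure order: Hollowpine, Dunmere, Juniper, Fernhollow, Ashgrove, Briarlake
Last habitat: Ironridge with 98 animals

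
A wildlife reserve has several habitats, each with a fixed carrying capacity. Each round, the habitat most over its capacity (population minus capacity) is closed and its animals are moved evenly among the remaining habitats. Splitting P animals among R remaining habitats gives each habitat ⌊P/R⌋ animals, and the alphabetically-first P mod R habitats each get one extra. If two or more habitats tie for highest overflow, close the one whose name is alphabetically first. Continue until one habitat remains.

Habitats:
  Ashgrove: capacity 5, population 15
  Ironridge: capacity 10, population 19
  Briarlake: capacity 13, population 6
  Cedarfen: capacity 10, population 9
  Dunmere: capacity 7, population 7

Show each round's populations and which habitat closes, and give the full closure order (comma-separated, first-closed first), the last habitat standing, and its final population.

Round 1: Ashgrove=15 Briarlake=6 Cedarfen=9 Dunmere=7 Ironridge=19 → close Ashgrove (overflow 10)
  15÷4 = 3 each, +1 to first 3
Round 2: Briarlake=10 Cedarfen=13 Dunmere=11 Ironridge=22 → close Ironridge (overflow 12)
  22÷3 = 7 each, +1 to first 1
Round 3: Briarlake=18 Cedarfen=20 Dunmere=18 → close Dunmere (overflow 11)
  18÷2 = 9 each, +1 to first 0
Round 4: Briarlake=27 Cedarfen=29 → close Cedarfen (overflow 19)
  29÷1 = 29 each, +1 to first 0

Closure order: Ashgrove, Ironridge, Dunmere, Cedarfen
Last habitat: Briarlake with 56 animals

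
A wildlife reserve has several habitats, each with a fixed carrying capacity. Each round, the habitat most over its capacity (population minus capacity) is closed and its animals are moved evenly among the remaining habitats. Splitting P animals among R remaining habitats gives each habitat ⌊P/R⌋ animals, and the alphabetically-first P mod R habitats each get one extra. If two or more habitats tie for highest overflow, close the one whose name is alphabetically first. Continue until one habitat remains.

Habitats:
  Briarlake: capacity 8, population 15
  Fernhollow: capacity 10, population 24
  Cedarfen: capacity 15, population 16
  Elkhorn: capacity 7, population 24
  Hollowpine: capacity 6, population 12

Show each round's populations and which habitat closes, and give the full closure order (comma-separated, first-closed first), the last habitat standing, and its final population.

Closure order: Elkhorn, Fernhollow, Briarlake, Hollowpine
Last habitat: Cedarfen with 91 animals

Round 1: Briarlake=15 Cedarfen=16 Elkhorn=24 Fernhollow=24 Hollowpine=12 → close Elkhorn (overflow 17)
  24÷4 = 6 each, +1 to first 0
Round 2: Briarlake=21 Cedarfen=22 Fernhollow=30 Hollowpine=18 → close Fernhollow (overflow 20)
  30÷3 = 10 each, +1 to first 0
Round 3: Briarlake=31 Cedarfen=32 Hollowpine=28 → close Briarlake (overflow 23)
  31÷2 = 15 each, +1 to first 1
Round 4: Cedarfen=48 Hollowpine=43 → close Hollowpine (overflow 37)
  43÷1 = 43 each, +1 to first 0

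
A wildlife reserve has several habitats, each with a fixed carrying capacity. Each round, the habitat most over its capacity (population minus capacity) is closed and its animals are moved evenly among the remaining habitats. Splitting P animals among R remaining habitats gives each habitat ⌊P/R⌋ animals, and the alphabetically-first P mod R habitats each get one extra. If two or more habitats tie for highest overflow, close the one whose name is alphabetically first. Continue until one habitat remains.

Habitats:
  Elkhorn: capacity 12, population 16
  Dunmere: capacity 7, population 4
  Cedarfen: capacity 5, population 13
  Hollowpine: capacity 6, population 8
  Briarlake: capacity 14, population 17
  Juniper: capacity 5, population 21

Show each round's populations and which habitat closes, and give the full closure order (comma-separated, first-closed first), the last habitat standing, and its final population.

Round 1: Briarlake=17 Cedarfen=13 Dunmere=4 Elkhorn=16 Hollowpine=8 Juniper=21 → close Juniper (overflow 16)
  21÷5 = 4 each, +1 to first 1
Round 2: Briarlake=22 Cedarfen=17 Dunmere=8 Elkhorn=20 Hollowpine=12 → close Cedarfen (overflow 12)
  17÷4 = 4 each, +1 to first 1
Round 3: Briarlake=27 Dunmere=12 Elkhorn=24 Hollowpine=16 → close Briarlake (overflow 13)
  27÷3 = 9 each, +1 to first 0
Round 4: Dunmere=21 Elkhorn=33 Hollowpine=25 → close Elkhorn (overflow 21)
  33÷2 = 16 each, +1 to first 1
Round 5: Dunmere=38 Hollowpine=41 → close Hollowpine (overflow 35)
  41÷1 = 41 each, +1 to first 0

Closure order: Juniper, Cedarfen, Briarlake, Elkhorn, Hollowpine
Last habitat: Dunmere with 79 animals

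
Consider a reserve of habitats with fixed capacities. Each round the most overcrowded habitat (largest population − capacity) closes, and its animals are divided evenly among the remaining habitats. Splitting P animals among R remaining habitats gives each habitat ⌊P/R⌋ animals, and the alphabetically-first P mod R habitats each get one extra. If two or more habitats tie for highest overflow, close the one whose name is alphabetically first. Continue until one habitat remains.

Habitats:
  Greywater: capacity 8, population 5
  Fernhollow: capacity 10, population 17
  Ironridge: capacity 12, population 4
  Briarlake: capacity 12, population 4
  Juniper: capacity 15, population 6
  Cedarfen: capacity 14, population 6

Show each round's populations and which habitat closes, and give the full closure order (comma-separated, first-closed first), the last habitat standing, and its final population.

Closure order: Fernhollow, Greywater, Briarlake, Cedarfen, Ironridge
Last habitat: Juniper with 42 animals

Round 1: Briarlake=4 Cedarfen=6 Fernhollow=17 Greywater=5 Ironridge=4 Juniper=6 → close Fernhollow (overflow 7)
  17÷5 = 3 each, +1 to first 2
Round 2: Briarlake=8 Cedarfen=10 Greywater=8 Ironridge=7 Juniper=9 → close Greywater (overflow 0)
  8÷4 = 2 each, +1 to first 0
Round 3: Briarlake=10 Cedarfen=12 Ironridge=9 Juniper=11 → close Briarlake (overflow -2)
  10÷3 = 3 each, +1 to first 1
Round 4: Cedarfen=16 Ironridge=12 Juniper=14 → close Cedarfen (overflow 2)
  16÷2 = 8 each, +1 to first 0
Round 5: Ironridge=20 Juniper=22 → close Ironridge (overflow 8)
  20÷1 = 20 each, +1 to first 0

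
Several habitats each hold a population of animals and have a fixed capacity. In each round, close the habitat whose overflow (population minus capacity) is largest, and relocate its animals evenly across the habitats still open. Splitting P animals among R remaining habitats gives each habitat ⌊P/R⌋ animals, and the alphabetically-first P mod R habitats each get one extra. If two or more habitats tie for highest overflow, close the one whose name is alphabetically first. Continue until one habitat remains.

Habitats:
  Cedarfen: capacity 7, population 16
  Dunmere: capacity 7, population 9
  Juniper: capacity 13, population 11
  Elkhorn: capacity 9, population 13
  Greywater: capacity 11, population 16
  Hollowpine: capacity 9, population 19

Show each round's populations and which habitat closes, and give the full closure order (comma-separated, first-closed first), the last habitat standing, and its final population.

Closure order: Hollowpine, Cedarfen, Greywater, Elkhorn, Dunmere
Last habitat: Juniper with 84 animals

Round 1: Cedarfen=16 Dunmere=9 Elkhorn=13 Greywater=16 Hollowpine=19 Juniper=11 → close Hollowpine (overflow 10)
  19÷5 = 3 each, +1 to first 4
Round 2: Cedarfen=20 Dunmere=13 Elkhorn=17 Greywater=20 Juniper=14 → close Cedarfen (overflow 13)
  20÷4 = 5 each, +1 to first 0
Round 3: Dunmere=18 Elkhorn=22 Greywater=25 Juniper=19 → close Greywater (overflow 14)
  25÷3 = 8 each, +1 to first 1
Round 4: Dunmere=27 Elkhorn=30 Juniper=27 → close Elkhorn (overflow 21)
  30÷2 = 15 each, +1 to first 0
Round 5: Dunmere=42 Juniper=42 → close Dunmere (overflow 35)
  42÷1 = 42 each, +1 to first 0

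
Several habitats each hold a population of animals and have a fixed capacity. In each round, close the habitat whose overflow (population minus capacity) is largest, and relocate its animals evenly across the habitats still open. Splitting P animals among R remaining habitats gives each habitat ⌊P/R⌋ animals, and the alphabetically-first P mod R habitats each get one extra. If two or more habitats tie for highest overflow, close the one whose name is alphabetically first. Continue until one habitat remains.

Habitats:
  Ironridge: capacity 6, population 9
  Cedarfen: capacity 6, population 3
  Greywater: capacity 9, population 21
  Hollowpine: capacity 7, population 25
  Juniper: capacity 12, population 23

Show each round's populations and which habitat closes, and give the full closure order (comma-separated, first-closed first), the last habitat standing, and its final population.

Closure order: Hollowpine, Greywater, Juniper, Ironridge
Last habitat: Cedarfen with 81 animals

Round 1: Cedarfen=3 Greywater=21 Hollowpine=25 Ironridge=9 Juniper=23 → close Hollowpine (overflow 18)
  25÷4 = 6 each, +1 to first 1
Round 2: Cedarfen=10 Greywater=27 Ironridge=15 Juniper=29 → close Greywater (overflow 18)
  27÷3 = 9 each, +1 to first 0
Round 3: Cedarfen=19 Ironridge=24 Juniper=38 → close Juniper (overflow 26)
  38÷2 = 19 each, +1 to first 0
Round 4: Cedarfen=38 Ironridge=43 → close Ironridge (overflow 37)
  43÷1 = 43 each, +1 to first 0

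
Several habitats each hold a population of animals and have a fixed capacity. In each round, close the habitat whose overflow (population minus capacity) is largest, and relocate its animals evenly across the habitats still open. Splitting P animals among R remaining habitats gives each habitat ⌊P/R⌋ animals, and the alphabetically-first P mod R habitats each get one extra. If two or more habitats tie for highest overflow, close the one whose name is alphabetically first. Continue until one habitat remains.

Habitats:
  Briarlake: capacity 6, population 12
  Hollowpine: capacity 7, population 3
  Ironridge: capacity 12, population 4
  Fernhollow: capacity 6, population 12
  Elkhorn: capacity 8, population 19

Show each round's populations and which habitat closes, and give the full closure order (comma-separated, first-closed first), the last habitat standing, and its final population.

Closure order: Elkhorn, Briarlake, Fernhollow, Hollowpine
Last habitat: Ironridge with 50 animals

Round 1: Briarlake=12 Elkhorn=19 Fernhollow=12 Hollowpine=3 Ironridge=4 → close Elkhorn (overflow 11)
  19÷4 = 4 each, +1 to first 3
Round 2: Briarlake=17 Fernhollow=17 Hollowpine=8 Ironridge=8 → close Briarlake (overflow 11)
  17÷3 = 5 each, +1 to first 2
Round 3: Fernhollow=23 Hollowpine=14 Ironridge=13 → close Fernhollow (overflow 17)
  23÷2 = 11 each, +1 to first 1
Round 4: Hollowpine=26 Ironridge=24 → close Hollowpine (overflow 19)
  26÷1 = 26 each, +1 to first 0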